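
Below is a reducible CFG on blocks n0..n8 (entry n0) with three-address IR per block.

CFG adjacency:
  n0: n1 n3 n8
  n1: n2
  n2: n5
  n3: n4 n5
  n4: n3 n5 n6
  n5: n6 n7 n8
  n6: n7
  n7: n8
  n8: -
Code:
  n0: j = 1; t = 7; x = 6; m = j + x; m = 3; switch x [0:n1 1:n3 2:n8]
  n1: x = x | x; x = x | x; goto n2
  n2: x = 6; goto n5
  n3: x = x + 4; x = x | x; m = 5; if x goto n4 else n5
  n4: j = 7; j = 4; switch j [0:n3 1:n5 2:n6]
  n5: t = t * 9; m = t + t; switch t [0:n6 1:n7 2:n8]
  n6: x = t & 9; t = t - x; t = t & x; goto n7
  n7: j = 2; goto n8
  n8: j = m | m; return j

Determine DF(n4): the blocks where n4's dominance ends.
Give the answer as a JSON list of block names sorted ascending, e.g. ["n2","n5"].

idom tree: n1←n0 n2←n1 n3←n0 n4←n3 n5←n0 n6←n0 n7←n0 n8←n0
Join-block Dom:
  n3: preds {n0,n4}: {n0} ∩ {n0,n3,n4} = {n0}; idom=n0
  n5: preds {n2,n3,n4}: {n0,n1,n2} ∩ {n0,n3} ∩ {n0,n3,n4} = {n0}; idom=n0
  n6: preds {n4,n5}: {n0,n3,n4} ∩ {n0,n5} = {n0}; idom=n0
  n7: preds {n5,n6}: {n0,n5} ∩ {n0,n6} = {n0}; idom=n0
  n8: preds {n0,n5,n7}: {n0} ∩ {n0,n5} ∩ {n0,n7} = {n0}; idom=n0

DF walk-up:
  n3←n0: walk · to n0
  n3←n4: walk n4→n3 to n0
  n5←n2: walk n2→n1 to n0
  n5←n3: walk n3 to n0
  n5←n4: walk n4→n3 to n0
  n6←n4: walk n4→n3 to n0
  n6←n5: walk n5 to n0
  n7←n5: walk n5 to n0
  n7←n6: walk n6 to n0
  n8←n0: walk · to n0
  n8←n5: walk n5 to n0
  n8←n7: walk n7 to n0
  n0 → ∅
  n1 → {n5}
  n2 → {n5}
  n3 → {n3,n5,n6}
  n4 → {n3,n5,n6}
  n5 → {n6,n7,n8}
  n6 → {n7}
  n7 → {n8}
  n8 → ∅

DF(n4) = ["n3", "n5", "n6"]

Answer: ["n3", "n5", "n6"]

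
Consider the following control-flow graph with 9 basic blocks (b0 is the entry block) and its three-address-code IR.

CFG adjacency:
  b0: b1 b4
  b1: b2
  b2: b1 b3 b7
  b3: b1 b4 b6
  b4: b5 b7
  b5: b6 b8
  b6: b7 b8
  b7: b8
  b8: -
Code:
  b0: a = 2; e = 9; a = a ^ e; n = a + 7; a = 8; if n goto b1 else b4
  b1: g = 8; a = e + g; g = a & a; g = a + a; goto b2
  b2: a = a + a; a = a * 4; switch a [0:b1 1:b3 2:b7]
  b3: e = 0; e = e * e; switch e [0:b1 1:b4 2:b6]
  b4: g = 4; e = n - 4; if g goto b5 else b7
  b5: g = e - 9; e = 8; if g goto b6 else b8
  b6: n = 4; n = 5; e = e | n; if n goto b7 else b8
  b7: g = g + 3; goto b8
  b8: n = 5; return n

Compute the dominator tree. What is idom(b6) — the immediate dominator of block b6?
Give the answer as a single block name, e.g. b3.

Answer: b0

Analysis:
idom tree: b1←b0 b2←b1 b3←b2 b4←b0 b5←b4 b6←b0 b7←b0 b8←b0
Dom at joins:
  b1: preds {b0,b2,b3}: {b0} ∩ {b0,b1,b2} ∩ {b0,b1,b2,b3} = {b0}; idom=b0
  b4: preds {b0,b3}: {b0} ∩ {b0,b1,b2,b3} = {b0}; idom=b0
  b6: preds {b3,b5}: {b0,b1,b2,b3} ∩ {b0,b4,b5} = {b0}; idom=b0
  b7: preds {b2,b4,b6}: {b0,b1,b2} ∩ {b0,b4} ∩ {b0,b6} = {b0}; idom=b0
  b8: preds {b5,b6,b7}: {b0,b4,b5} ∩ {b0,b6} ∩ {b0,b7} = {b0}; idom=b0

idom(b6) = b0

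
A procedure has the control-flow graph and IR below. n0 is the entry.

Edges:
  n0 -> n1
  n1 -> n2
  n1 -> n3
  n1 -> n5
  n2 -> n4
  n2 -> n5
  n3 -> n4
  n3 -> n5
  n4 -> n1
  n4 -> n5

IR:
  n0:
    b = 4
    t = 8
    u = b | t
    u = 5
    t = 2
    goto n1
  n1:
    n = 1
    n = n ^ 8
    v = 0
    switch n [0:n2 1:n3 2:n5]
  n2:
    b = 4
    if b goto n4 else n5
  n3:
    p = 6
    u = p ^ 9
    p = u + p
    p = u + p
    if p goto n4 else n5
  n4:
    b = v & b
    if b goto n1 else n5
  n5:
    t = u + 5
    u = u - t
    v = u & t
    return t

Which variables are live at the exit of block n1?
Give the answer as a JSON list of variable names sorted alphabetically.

Answer: ["b", "u", "v"]

Analysis:
Block summaries:
  n0 def {b,t,u} use ∅
  n1 def {n,v} use ∅
  n2 def {b} use ∅
  n3 def {p,u} use ∅
  n4 def {b} use {b,v}
  n5 def {t,u,v} use {u}

Backward fixpoint:
  n0: in=∅ out={b,u}
  n1: in={b,u} out={b,u,v}
  n2: in={u,v} out={b,u,v}
  n3: in={b,v} out={b,u,v}
  n4: in={b,u,v} out={b,u}
  n5: in={u} out=∅

live-out(n1) = ["b", "u", "v"]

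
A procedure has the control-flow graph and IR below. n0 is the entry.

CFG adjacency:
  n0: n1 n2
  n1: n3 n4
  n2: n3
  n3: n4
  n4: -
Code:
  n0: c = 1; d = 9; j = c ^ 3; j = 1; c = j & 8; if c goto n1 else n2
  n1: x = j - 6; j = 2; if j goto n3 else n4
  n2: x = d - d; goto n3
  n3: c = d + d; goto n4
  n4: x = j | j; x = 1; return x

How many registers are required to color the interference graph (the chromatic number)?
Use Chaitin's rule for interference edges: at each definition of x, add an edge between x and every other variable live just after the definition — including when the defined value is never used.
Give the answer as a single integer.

def/use:
  n0: def={c,d,j} ue=∅
  n1: def={j,x} ue={j}
  n2: def={x} ue={d}
  n3: def={c} ue={d}
  n4: def={x} ue={j}

Liveness:
  n0: in=∅ out={d,j}
  n1: in={d,j} out={d,j}
  n2: in={d,j} out={d,j}
  n3: in={d,j} out={j}
  n4: in={j} out=∅

Interference:
  c↔{d,j}
  d↔{c,j,x}
  j↔{c,d,x}
  x↔{d,j}

Registers:
  lower bound: {c,d,j} mutually conflict ⇒ χ ≥ 3
  3-colouring: c0={d}  c1={j}  c2={c,x}
  χ = 3

Answer: 3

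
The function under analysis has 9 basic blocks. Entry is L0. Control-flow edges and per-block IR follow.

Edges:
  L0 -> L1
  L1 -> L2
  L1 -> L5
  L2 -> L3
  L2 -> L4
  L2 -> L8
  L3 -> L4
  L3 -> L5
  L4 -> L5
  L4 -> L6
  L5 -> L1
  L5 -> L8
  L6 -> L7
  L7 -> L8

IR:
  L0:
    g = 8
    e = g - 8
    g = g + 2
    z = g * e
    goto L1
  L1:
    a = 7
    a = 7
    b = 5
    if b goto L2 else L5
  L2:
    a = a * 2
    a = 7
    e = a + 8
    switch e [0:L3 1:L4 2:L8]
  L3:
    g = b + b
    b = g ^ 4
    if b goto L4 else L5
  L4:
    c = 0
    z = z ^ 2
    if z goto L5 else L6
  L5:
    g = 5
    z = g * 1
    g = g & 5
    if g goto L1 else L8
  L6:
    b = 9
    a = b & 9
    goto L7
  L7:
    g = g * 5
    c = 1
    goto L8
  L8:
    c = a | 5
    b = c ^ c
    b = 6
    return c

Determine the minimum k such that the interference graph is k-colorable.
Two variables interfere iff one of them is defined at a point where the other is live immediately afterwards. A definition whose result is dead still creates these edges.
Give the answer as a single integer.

Answer: 5

Analysis:
def/use:
  L0: {e,g,z} / ∅
  L1: {a,b} / ∅
  L2: {a,e} / {a}
  L3: {b,g} / {b}
  L4: {c,z} / {z}
  L5: {g,z} / ∅
  L6: {a,b} / ∅
  L7: {c,g} / {g}
  L8: {b,c} / {a}

Live sets:
  L0: in=∅ out={g,z}
  L1: in={g,z} out={a,b,g,z}
  L2: in={a,b,g,z} out={a,b,g,z}
  L3: in={a,b,z} out={a,g,z}
  L4: in={a,g,z} out={a,g}
  L5: in={a} out={a,g,z}
  L6: in={g} out={a,g}
  L7: in={a,g} out={a}
  L8: in={a} out=∅

Interfere edges:
  a — {b,c,e,g,z}
  b — {a,c,e,g,z}
  c — {a,b,g,z}
  e — {a,b,g,z}
  g — {a,b,c,e,z}
  z — {a,b,c,e,g}

Colouring:
  lower bound: {a,b,c,g,z} mutually conflict ⇒ χ ≥ 5
  5-colouring: R0={a}  R1={b}  R2={g}  R3={z}  R4={c,e}
  χ = 5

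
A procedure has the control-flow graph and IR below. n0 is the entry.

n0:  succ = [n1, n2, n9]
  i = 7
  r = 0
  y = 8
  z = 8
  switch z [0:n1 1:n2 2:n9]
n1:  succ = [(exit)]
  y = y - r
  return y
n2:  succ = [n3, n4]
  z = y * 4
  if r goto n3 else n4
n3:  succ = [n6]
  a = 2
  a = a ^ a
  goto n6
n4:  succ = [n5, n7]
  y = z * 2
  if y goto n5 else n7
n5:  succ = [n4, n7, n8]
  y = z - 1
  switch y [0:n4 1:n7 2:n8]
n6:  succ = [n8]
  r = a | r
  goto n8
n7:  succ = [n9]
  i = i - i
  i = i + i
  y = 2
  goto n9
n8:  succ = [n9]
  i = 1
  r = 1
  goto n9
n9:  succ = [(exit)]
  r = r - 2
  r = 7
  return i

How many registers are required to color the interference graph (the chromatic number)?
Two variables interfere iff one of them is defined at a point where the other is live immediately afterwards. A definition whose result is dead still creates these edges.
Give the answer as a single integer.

Block summaries:
  n0: {i,r,y,z} / ∅
  n1: {y} / {r,y}
  n2: {z} / {r,y}
  n3: {a} / ∅
  n4: {y} / {z}
  n5: {y} / {z}
  n6: {r} / {a,r}
  n7: {i,y} / {i}
  n8: {i,r} / ∅
  n9: {r} / {i,r}

Liveness:
  n0: in=∅ out={i,r,y}
  n1: in={r,y} out=∅
  n2: in={i,r,y} out={i,r,z}
  n3: in={r} out={a,r}
  n4: in={i,r,z} out={i,r,z}
  n5: in={i,r,z} out={i,r,z}
  n6: in={a,r} out=∅
  n7: in={i,r} out={i,r}
  n8: in=∅ out={i,r}
  n9: in={i,r} out=∅

Interfere edges:
  a↔{r}
  i↔{r,y,z}
  r↔{a,i,y,z}
  y↔{i,r,z}
  z↔{i,r,y}

Colouring:
  clique {i,r,y,z} ⇒ need ≥ 4
  assign a→R1 i→R1 r→R0 y→R2 z→R3 — no edge inside a register ⇒ χ ≤ 4
  χ = 4

Answer: 4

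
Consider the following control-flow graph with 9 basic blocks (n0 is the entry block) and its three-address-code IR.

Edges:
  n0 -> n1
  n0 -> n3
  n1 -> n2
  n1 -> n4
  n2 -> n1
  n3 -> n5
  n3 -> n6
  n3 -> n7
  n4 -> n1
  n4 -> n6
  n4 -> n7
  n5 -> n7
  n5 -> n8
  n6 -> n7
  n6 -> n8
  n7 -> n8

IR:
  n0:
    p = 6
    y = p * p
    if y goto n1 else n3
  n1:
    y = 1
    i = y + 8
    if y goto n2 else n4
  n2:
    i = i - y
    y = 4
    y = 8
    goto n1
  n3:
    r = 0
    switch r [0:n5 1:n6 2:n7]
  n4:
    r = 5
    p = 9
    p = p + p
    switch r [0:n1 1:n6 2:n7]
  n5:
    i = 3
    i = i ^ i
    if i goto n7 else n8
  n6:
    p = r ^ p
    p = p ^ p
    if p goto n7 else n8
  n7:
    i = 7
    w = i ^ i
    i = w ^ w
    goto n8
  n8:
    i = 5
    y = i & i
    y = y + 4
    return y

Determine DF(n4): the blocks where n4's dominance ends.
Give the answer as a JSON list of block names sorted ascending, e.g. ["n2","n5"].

idom tree: n1←n0 n2←n1 n3←n0 n4←n1 n5←n3 n6←n0 n7←n0 n8←n0
Dom∩ at merges:
  n1: preds {n0,n2,n4}: {n0} ∩ {n0,n1,n2} ∩ {n0,n1,n4} = {n0}; idom=n0
  n6: preds {n3,n4}: {n0,n3} ∩ {n0,n1,n4} = {n0}; idom=n0
  n7: preds {n3,n4,n5,n6}: {n0,n3} ∩ {n0,n1,n4} ∩ {n0,n3,n5} ∩ {n0,n6} = {n0}; idom=n0
  n8: preds {n5,n6,n7}: {n0,n3,n5} ∩ {n0,n6} ∩ {n0,n7} = {n0}; idom=n0

Frontier:
  n1←n0: walk · to n0
  n1←n2: walk n2→n1 to n0
  n1←n4: walk n4→n1 to n0
  n6←n3: walk n3 to n0
  n6←n4: walk n4→n1 to n0
  n7←n3: walk n3 to n0
  n7←n4: walk n4→n1 to n0
  n7←n5: walk n5→n3 to n0
  n7←n6: walk n6 to n0
  n8←n5: walk n5→n3 to n0
  n8←n6: walk n6 to n0
  n8←n7: walk n7 to n0
  n0 → ∅
  n1 → {n1,n6,n7}
  n2 → {n1}
  n3 → {n6,n7,n8}
  n4 → {n1,n6,n7}
  n5 → {n7,n8}
  n6 → {n7,n8}
  n7 → {n8}
  n8 → ∅

DF(n4) = ["n1", "n6", "n7"]

Answer: ["n1", "n6", "n7"]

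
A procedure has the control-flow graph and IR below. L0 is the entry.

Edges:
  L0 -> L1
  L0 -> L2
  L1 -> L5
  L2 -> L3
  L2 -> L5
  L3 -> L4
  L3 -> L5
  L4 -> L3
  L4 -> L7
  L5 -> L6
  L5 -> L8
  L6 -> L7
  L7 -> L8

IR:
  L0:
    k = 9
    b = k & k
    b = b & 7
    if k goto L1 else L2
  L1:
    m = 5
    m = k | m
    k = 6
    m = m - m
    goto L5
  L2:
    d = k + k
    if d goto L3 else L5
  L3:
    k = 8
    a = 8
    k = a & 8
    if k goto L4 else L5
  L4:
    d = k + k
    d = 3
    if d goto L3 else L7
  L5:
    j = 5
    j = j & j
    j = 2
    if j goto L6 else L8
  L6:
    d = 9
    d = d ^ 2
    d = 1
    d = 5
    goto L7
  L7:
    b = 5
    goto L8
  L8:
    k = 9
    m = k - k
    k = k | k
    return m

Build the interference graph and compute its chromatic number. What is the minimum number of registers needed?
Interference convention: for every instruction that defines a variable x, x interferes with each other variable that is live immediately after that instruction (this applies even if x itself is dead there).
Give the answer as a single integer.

Per-block:
  L0 def {b,k} use ∅
  L1 def {k,m} use {k}
  L2 def {d} use {k}
  L3 def {a,k} use ∅
  L4 def {d} use {k}
  L5 def {j} use ∅
  L6 def {d} use ∅
  L7 def {b} use ∅
  L8 def {k,m} use ∅

Liveness:
  live L0: ∅→{k}
  live L1: {k}→∅
  live L2: {k}→∅
  live L3: ∅→{k}
  live L4: {k}→∅
  live L5: ∅→∅
  live L6: ∅→∅
  live L7: ∅→∅
  live L8: ∅→∅

Conflict graph:
  a: ∅
  b: {k}
  d: ∅
  j: ∅
  k: {b,m}
  m: {k}

Chromatic number:
  clique {b,k} ⇒ need ≥ 2
  2-colouring: r0={a,d,j,k}  r1={b,m}
  χ = 2

Answer: 2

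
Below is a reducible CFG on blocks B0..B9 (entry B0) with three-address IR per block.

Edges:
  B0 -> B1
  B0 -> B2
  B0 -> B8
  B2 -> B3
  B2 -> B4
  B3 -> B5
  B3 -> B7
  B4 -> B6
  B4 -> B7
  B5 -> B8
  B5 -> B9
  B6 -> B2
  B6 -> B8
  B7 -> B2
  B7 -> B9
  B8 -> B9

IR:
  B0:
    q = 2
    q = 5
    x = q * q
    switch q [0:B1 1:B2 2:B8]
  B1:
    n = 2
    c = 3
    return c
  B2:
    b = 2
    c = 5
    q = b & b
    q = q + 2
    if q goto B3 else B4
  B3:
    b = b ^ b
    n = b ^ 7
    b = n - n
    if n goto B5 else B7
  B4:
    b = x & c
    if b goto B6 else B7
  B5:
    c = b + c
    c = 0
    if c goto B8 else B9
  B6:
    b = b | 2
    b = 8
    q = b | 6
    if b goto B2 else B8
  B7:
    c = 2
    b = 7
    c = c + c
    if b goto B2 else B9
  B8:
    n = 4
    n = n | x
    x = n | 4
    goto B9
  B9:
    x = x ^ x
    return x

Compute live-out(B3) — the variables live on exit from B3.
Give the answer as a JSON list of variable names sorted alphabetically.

Answer: ["b", "c", "x"]

Derivation:
Per-block:
  B0 def {q,x} use ∅
  B1 def {c,n} use ∅
  B2 def {b,c,q} use ∅
  B3 def {b,n} use {b}
  B4 def {b} use {c,x}
  B5 def {c} use {b,c}
  B6 def {b,q} use {b}
  B7 def {b,c} use ∅
  B8 def {n,x} use {x}
  B9 def {x} use {x}

Backward fixpoint:
  B0 li=∅ lo={x}
  B1 li=∅ lo=∅
  B2 li={x} lo={b,c,x}
  B3 li={b,c,x} lo={b,c,x}
  B4 li={c,x} lo={b,x}
  B5 li={b,c,x} lo={x}
  B6 li={b,x} lo={x}
  B7 li={x} lo={x}
  B8 li={x} lo={x}
  B9 li={x} lo=∅

live-out(B3) = ["b", "c", "x"]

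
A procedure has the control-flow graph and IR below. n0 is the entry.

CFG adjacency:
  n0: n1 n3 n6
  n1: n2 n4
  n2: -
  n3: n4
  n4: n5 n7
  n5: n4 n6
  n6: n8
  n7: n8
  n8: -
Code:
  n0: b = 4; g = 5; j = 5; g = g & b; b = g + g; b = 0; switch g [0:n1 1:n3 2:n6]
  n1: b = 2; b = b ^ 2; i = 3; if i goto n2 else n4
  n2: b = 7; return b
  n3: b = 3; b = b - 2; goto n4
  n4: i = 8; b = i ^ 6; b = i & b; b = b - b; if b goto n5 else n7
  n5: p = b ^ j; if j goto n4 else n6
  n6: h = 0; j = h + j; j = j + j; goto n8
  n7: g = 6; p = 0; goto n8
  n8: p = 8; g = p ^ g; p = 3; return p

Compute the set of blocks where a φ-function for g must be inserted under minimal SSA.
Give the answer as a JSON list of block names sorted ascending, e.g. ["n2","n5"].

Answer: ["n8"]

Analysis:
idom tree: n1←n0 n2←n1 n3←n0 n4←n0 n5←n4 n6←n0 n7←n4 n8←n0
Dom∩ at merges:
  n4: preds {n1,n3,n5}: {n0,n1} ∩ {n0,n3} ∩ {n0,n4,n5} = {n0}; idom=n0
  n6: preds {n0,n5}: {n0} ∩ {n0,n4,n5} = {n0}; idom=n0
  n8: preds {n6,n7}: {n0,n6} ∩ {n0,n4,n7} = {n0}; idom=n0

DF derivation:
  n4←n1: walk n1 to n0
  n4←n3: walk n3 to n0
  n4←n5: walk n5→n4 to n0
  n6←n0: walk · to n0
  n6←n5: walk n5→n4 to n0
  n8←n6: walk n6 to n0
  n8←n7: walk n7→n4 to n0
  n0: DF=∅
  n1: DF={n4}
  n2: DF=∅
  n3: DF={n4}
  n4: DF={n4,n6,n8}
  n5: DF={n4,n6}
  n6: DF={n8}
  n7: DF={n8}
  n8: DF=∅

φ for g: defs {n0,n7,n8}
  DF⁺ = {n8}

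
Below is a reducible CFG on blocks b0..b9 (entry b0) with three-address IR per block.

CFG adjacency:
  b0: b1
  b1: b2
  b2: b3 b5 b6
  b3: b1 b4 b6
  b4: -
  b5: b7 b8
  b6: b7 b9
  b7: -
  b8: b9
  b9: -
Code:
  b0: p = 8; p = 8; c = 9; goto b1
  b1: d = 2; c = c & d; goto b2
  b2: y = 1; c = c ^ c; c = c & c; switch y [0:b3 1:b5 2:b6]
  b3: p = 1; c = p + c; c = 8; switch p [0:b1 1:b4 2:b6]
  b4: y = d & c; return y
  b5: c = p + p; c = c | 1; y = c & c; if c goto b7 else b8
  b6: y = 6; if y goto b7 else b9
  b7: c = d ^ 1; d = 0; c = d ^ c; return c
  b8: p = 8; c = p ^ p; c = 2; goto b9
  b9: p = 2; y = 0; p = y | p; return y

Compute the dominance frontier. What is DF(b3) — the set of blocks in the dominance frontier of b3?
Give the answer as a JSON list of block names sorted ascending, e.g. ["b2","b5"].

idom tree: b1←b0 b2←b1 b3←b2 b4←b3 b5←b2 b6←b2 b7←b2 b8←b5 b9←b2
Dom∩ at merges:
  b1: preds {b0,b3}: {b0} ∩ {b0,b1,b2,b3} = {b0}; idom=b0
  b6: preds {b2,b3}: {b0,b1,b2} ∩ {b0,b1,b2,b3} = {b0,b1,b2}; idom=b2
  b7: preds {b5,b6}: {b0,b1,b2,b5} ∩ {b0,b1,b2,b6} = {b0,b1,b2}; idom=b2
  b9: preds {b6,b8}: {b0,b1,b2,b6} ∩ {b0,b1,b2,b5,b8} = {b0,b1,b2}; idom=b2

DF walk-up:
  b1←b0: walk · to b0
  b1←b3: walk b3→b2→b1 to b0
  b6←b2: walk · to b2
  b6←b3: walk b3 to b2
  b7←b5: walk b5 to b2
  b7←b6: walk b6 to b2
  b9←b6: walk b6 to b2
  b9←b8: walk b8→b5 to b2
  DF(b0)=∅
  DF(b1)={b1}
  DF(b2)={b1}
  DF(b3)={b1,b6}
  DF(b4)=∅
  DF(b5)={b7,b9}
  DF(b6)={b7,b9}
  DF(b7)=∅
  DF(b8)={b9}
  DF(b9)=∅

DF(b3) = ["b1", "b6"]

Answer: ["b1", "b6"]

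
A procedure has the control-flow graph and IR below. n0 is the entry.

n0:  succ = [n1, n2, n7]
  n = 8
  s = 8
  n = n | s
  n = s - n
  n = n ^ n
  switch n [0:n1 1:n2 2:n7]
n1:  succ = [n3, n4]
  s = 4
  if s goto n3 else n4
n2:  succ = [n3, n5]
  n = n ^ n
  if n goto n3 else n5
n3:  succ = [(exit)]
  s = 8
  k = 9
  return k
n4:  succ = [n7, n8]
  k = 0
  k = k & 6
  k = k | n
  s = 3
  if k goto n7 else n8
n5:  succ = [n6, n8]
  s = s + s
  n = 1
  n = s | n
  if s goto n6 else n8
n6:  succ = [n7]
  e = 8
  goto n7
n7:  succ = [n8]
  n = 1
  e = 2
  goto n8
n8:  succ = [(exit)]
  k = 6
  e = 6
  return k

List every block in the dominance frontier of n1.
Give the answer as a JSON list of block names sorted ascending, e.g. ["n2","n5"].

idom tree: n1←n0 n2←n0 n3←n0 n4←n1 n5←n2 n6←n5 n7←n0 n8←n0
Dom∩ at merges:
  n3: preds {n1,n2}: {n0,n1} ∩ {n0,n2} = {n0}; idom=n0
  n7: preds {n0,n4,n6}: {n0} ∩ {n0,n1,n4} ∩ {n0,n2,n5,n6} = {n0}; idom=n0
  n8: preds {n4,n5,n7}: {n0,n1,n4} ∩ {n0,n2,n5} ∩ {n0,n7} = {n0}; idom=n0

DF walk-up:
  n3←n1: walk n1 to n0
  n3←n2: walk n2 to n0
  n7←n0: walk · to n0
  n7←n4: walk n4→n1 to n0
  n7←n6: walk n6→n5→n2 to n0
  n8←n4: walk n4→n1 to n0
  n8←n5: walk n5→n2 to n0
  n8←n7: walk n7 to n0
  DF(n0)=∅
  DF(n1)={n3,n7,n8}
  DF(n2)={n3,n7,n8}
  DF(n3)=∅
  DF(n4)={n7,n8}
  DF(n5)={n7,n8}
  DF(n6)={n7}
  DF(n7)={n8}
  DF(n8)=∅

DF(n1) = ["n3", "n7", "n8"]

Answer: ["n3", "n7", "n8"]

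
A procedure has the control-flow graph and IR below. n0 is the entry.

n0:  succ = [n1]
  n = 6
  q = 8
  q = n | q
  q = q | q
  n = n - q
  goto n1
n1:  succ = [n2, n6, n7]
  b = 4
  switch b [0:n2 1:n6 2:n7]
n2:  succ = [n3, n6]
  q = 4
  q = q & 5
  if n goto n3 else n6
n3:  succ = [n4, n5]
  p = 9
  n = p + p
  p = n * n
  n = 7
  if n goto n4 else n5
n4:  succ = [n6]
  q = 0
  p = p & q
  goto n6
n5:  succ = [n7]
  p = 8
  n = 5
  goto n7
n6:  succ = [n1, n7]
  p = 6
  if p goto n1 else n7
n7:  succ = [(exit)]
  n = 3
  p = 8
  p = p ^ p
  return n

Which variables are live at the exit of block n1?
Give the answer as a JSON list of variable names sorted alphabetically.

Answer: ["n"]

Analysis:
Per-block:
  n0 def {n,q} use ∅
  n1 def {b} use ∅
  n2 def {q} use {n}
  n3 def {n,p} use ∅
  n4 def {p,q} use {p}
  n5 def {n,p} use ∅
  n6 def {p} use ∅
  n7 def {n,p} use ∅

Live sets:
  n0: in=∅ out={n}
  n1: in={n} out={n}
  n2: in={n} out={n}
  n3: in=∅ out={n,p}
  n4: in={n,p} out={n}
  n5: in=∅ out=∅
  n6: in={n} out={n}
  n7: in=∅ out=∅

live-out(n1) = ["n"]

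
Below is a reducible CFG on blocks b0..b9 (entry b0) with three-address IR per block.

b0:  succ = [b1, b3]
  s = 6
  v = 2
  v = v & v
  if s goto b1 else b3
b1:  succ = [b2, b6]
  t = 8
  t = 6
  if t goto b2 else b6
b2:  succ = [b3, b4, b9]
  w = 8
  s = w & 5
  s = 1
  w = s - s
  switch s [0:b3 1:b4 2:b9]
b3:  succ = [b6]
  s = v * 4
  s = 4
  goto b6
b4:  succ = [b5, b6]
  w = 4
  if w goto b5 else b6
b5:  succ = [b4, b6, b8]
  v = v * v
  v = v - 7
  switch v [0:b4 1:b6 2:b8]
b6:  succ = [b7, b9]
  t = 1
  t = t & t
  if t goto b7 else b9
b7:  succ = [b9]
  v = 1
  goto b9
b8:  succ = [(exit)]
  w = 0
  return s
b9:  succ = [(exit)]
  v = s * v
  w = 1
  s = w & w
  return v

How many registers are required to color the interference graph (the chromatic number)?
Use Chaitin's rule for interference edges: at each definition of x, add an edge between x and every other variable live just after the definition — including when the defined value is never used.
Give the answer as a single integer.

Answer: 3

Working:
def/use:
  b0 def {s,v} use ∅
  b1 def {t} use ∅
  b2 def {s,w} use ∅
  b3 def {s} use {v}
  b4 def {w} use ∅
  b5 def {v} use {v}
  b6 def {t} use ∅
  b7 def {v} use ∅
  b8 def {w} use {s}
  b9 def {s,v,w} use {s,v}

Backward fixpoint:
  live b0: ∅→{s,v}
  live b1: {s,v}→{s,v}
  live b2: {v}→{s,v}
  live b3: {v}→{s,v}
  live b4: {s,v}→{s,v}
  live b5: {s,v}→{s,v}
  live b6: {s,v}→{s,v}
  live b7: {s}→{s,v}
  live b8: {s}→∅
  live b9: {s,v}→∅

Conflict graph:
  s: {t,v,w}
  t: {s,v}
  v: {s,t,w}
  w: {s,v}

Registers:
  clique {s,t,v} ⇒ need ≥ 3
  3-colouring: R0={s}  R1={v}  R2={t,w}
  χ = 3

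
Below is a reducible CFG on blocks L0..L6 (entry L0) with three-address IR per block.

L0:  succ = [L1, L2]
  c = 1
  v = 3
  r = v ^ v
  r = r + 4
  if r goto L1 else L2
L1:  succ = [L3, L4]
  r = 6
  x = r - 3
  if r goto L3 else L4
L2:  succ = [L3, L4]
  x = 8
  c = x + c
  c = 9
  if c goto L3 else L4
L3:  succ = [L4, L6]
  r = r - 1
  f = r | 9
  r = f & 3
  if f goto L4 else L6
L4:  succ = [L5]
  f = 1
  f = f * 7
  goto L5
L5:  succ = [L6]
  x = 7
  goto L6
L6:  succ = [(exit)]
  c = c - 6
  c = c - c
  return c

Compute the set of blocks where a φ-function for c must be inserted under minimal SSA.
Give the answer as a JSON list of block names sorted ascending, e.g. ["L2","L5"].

idom tree: L1←L0 L2←L0 L3←L0 L4←L0 L5←L4 L6←L0
Dom at joins:
  L3: preds {L1,L2}: {L0,L1} ∩ {L0,L2} = {L0}; idom=L0
  L4: preds {L1,L2,L3}: {L0,L1} ∩ {L0,L2} ∩ {L0,L3} = {L0}; idom=L0
  L6: preds {L3,L5}: {L0,L3} ∩ {L0,L4,L5} = {L0}; idom=L0

DF derivation:
  L3←L1: walk L1 to L0
  L3←L2: walk L2 to L0
  L4←L1: walk L1 to L0
  L4←L2: walk L2 to L0
  L4←L3: walk L3 to L0
  L6←L3: walk L3 to L0
  L6←L5: walk L5→L4 to L0
  DF(L0)=∅
  DF(L1)={L3,L4}
  DF(L2)={L3,L4}
  DF(L3)={L4,L6}
  DF(L4)={L6}
  DF(L5)={L6}
  DF(L6)=∅

φ for c: defs {L0,L2,L6}
  DF⁺ = {L3,L4,L6}

Answer: ["L3", "L4", "L6"]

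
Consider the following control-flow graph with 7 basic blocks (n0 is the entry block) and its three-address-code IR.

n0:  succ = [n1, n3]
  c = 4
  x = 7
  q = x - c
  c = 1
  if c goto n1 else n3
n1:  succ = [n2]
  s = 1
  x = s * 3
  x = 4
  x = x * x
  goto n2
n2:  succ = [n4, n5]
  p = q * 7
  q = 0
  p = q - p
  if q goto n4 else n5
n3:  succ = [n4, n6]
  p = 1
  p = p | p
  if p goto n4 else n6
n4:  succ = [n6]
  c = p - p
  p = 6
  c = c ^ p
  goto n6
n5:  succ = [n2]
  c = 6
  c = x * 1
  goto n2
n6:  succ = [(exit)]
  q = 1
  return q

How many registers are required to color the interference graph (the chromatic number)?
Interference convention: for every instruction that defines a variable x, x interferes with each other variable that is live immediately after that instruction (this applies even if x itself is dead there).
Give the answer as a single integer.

Answer: 4

Analysis:
def/use:
  n0: {c,q,x} / ∅
  n1: {s,x} / ∅
  n2: {p,q} / {q}
  n3: {p} / ∅
  n4: {c,p} / {p}
  n5: {c} / {x}
  n6: {q} / ∅

Live sets:
  live n0: ∅→{q}
  live n1: {q}→{q,x}
  live n2: {q,x}→{p,q,x}
  live n3: ∅→{p}
  live n4: {p}→∅
  live n5: {q,x}→{q,x}
  live n6: ∅→∅

Conflict graph:
  c↔{p,q,x}
  p↔{c,q,x}
  q↔{c,p,s,x}
  s↔{q}
  x↔{c,p,q}

Chromatic number:
  {c,p,q,x} pairwise interfere (4-clique) ⇒ χ ≥ 4
  assign c→r1 p→r2 q→r0 s→r1 x→r3 — no edge inside a register ⇒ χ ≤ 4
  χ = 4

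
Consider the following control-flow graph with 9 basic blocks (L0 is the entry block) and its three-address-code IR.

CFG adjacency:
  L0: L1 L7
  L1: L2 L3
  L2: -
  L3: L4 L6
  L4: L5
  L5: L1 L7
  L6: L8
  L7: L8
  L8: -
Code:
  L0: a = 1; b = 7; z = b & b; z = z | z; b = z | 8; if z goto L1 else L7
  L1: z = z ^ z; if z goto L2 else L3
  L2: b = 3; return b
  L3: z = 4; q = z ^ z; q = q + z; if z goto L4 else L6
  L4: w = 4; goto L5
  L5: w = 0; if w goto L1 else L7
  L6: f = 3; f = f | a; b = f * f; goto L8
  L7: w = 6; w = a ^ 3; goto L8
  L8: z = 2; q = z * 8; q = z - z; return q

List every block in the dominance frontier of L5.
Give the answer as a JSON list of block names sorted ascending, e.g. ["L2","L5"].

idom tree: L1←L0 L2←L1 L3←L1 L4←L3 L5←L4 L6←L3 L7←L0 L8←L0
Dom∩ at merges:
  L1: preds {L0,L5}: {L0} ∩ {L0,L1,L3,L4,L5} = {L0}; idom=L0
  L7: preds {L0,L5}: {L0} ∩ {L0,L1,L3,L4,L5} = {L0}; idom=L0
  L8: preds {L6,L7}: {L0,L1,L3,L6} ∩ {L0,L7} = {L0}; idom=L0

DF derivation:
  L1←L0: walk · to L0
  L1←L5: walk L5→L4→L3→L1 to L0
  L7←L0: walk · to L0
  L7←L5: walk L5→L4→L3→L1 to L0
  L8←L6: walk L6→L3→L1 to L0
  L8←L7: walk L7 to L0
  L0: DF=∅
  L1: DF={L1,L7,L8}
  L2: DF=∅
  L3: DF={L1,L7,L8}
  L4: DF={L1,L7}
  L5: DF={L1,L7}
  L6: DF={L8}
  L7: DF={L8}
  L8: DF=∅

DF(L5) = ["L1", "L7"]

Answer: ["L1", "L7"]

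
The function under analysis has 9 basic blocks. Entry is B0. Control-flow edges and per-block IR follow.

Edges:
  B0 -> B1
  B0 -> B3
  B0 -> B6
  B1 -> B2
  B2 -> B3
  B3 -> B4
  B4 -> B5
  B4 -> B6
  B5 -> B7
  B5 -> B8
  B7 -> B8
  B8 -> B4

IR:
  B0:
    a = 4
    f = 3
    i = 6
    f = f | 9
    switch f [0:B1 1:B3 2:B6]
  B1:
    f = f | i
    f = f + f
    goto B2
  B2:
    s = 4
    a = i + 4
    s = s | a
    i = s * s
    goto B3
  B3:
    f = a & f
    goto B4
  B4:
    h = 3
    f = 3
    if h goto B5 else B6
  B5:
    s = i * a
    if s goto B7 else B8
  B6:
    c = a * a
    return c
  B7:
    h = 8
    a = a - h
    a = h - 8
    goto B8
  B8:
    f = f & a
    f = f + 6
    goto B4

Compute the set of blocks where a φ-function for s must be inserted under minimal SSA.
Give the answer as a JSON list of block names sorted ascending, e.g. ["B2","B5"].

idom tree: B1←B0 B2←B1 B3←B0 B4←B3 B5←B4 B6←B0 B7←B5 B8←B5
Dom∩ at merges:
  B3: preds {B0,B2}: {B0} ∩ {B0,B1,B2} = {B0}; idom=B0
  B4: preds {B3,B8}: {B0,B3} ∩ {B0,B3,B4,B5,B8} = {B0,B3}; idom=B3
  B6: preds {B0,B4}: {B0} ∩ {B0,B3,B4} = {B0}; idom=B0
  B8: preds {B5,B7}: {B0,B3,B4,B5} ∩ {B0,B3,B4,B5,B7} = {B0,B3,B4,B5}; idom=B5

DF derivation:
  join B3 pred B0: · stop@B0
  join B3 pred B2: B2→B1 stop@B0
  join B4 pred B3: · stop@B3
  join B4 pred B8: B8→B5→B4 stop@B3
  join B6 pred B0: · stop@B0
  join B6 pred B4: B4→B3 stop@B0
  join B8 pred B5: · stop@B5
  join B8 pred B7: B7 stop@B5
  B0 → ∅
  B1 → {B3}
  B2 → {B3}
  B3 → {B6}
  B4 → {B4,B6}
  B5 → {B4}
  B6 → ∅
  B7 → {B8}
  B8 → {B4}

φ for s: defs {B2,B5}
  DF⁺ = {B3,B4,B6}

Answer: ["B3", "B4", "B6"]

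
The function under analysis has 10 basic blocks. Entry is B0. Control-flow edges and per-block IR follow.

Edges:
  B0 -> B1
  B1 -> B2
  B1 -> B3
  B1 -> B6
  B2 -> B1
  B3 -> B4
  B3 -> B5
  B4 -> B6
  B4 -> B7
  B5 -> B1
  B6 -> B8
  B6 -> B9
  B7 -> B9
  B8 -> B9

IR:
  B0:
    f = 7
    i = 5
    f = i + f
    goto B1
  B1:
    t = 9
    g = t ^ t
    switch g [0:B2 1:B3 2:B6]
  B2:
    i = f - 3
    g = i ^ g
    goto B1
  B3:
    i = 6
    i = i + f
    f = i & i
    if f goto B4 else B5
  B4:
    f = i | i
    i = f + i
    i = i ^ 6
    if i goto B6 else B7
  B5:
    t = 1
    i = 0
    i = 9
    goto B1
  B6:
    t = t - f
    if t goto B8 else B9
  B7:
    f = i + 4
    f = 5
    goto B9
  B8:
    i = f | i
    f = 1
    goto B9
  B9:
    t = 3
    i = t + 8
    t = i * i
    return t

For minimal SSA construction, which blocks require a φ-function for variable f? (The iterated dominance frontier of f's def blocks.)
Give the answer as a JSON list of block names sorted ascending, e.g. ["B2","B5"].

idom tree: B1←B0 B2←B1 B3←B1 B4←B3 B5←B3 B6←B1 B7←B4 B8←B6 B9←B1
Join-block Dom:
  B1: preds {B0,B2,B5}: {B0} ∩ {B0,B1,B2} ∩ {B0,B1,B3,B5} = {B0}; idom=B0
  B6: preds {B1,B4}: {B0,B1} ∩ {B0,B1,B3,B4} = {B0,B1}; idom=B1
  B9: preds {B6,B7,B8}: {B0,B1,B6} ∩ {B0,B1,B3,B4,B7} ∩ {B0,B1,B6,B8} = {B0,B1}; idom=B1

Frontier:
  join B1 pred B0: · stop@B0
  join B1 pred B2: B2→B1 stop@B0
  join B1 pred B5: B5→B3→B1 stop@B0
  join B6 pred B1: · stop@B1
  join B6 pred B4: B4→B3 stop@B1
  join B9 pred B6: B6 stop@B1
  join B9 pred B7: B7→B4→B3 stop@B1
  join B9 pred B8: B8→B6 stop@B1
  DF(B0)=∅
  DF(B1)={B1}
  DF(B2)={B1}
  DF(B3)={B1,B6,B9}
  DF(B4)={B6,B9}
  DF(B5)={B1}
  DF(B6)={B9}
  DF(B7)={B9}
  DF(B8)={B9}
  DF(B9)=∅

φ for f: defs {B0,B3,B4,B7,B8}
  DF⁺ = {B1,B6,B9}

Answer: ["B1", "B6", "B9"]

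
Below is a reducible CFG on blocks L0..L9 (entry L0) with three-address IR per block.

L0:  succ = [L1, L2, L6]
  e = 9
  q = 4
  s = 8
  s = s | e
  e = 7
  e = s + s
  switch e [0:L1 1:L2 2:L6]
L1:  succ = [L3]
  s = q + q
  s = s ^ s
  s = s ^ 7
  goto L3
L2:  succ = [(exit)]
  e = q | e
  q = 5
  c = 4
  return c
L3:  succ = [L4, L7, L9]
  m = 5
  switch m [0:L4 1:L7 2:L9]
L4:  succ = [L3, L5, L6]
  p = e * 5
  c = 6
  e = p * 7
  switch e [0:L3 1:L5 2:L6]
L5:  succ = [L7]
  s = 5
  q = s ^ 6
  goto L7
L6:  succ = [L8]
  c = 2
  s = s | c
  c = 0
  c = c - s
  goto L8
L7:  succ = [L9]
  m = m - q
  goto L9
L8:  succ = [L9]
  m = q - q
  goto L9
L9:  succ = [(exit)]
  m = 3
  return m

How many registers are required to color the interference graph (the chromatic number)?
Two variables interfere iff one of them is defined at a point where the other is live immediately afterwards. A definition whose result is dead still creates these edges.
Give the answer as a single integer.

Per-block:
  L0 def {e,q,s} use ∅
  L1 def {s} use {q}
  L2 def {c,e,q} use {e,q}
  L3 def {m} use ∅
  L4 def {c,e,p} use {e}
  L5 def {q,s} use ∅
  L6 def {c,s} use {s}
  L7 def {m} use {m,q}
  L8 def {m} use {q}
  L9 def {m} use ∅

Backward fixpoint:
  live L0: ∅→{e,q,s}
  live L1: {e,q}→{e,q,s}
  live L2: {e,q}→∅
  live L3: {e,q,s}→{e,m,q,s}
  live L4: {e,m,q,s}→{e,m,q,s}
  live L5: {m}→{m,q}
  live L6: {q,s}→{q}
  live L7: {m,q}→∅
  live L8: {q}→∅
  live L9: ∅→∅

Interfere edges:
  c: {m,p,q,s}
  e: {m,q,s}
  m: {c,e,p,q,s}
  p: {c,m,q,s}
  q: {c,e,m,p,s}
  s: {c,e,m,p,q}

Chromatic number:
  {c,m,p,q,s} pairwise interfere (5-clique) ⇒ χ ≥ 5
  5-colouring: c0={m}  c1={q}  c2={s}  c3={c,e}  c4={p}
  χ = 5

Answer: 5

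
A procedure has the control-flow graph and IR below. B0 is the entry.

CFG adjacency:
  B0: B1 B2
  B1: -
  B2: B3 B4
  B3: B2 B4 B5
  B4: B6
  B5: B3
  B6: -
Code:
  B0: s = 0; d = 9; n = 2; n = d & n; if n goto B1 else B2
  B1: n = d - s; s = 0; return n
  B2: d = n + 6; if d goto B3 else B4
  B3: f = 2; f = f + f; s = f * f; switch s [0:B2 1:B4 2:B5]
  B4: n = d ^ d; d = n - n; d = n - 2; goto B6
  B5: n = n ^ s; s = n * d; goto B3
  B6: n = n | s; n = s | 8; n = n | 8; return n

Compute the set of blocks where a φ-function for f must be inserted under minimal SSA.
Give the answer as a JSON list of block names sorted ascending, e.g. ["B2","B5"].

idom tree: B1←B0 B2←B0 B3←B2 B4←B2 B5←B3 B6←B4
Join-block Dom:
  B2: preds {B0,B3}: {B0} ∩ {B0,B2,B3} = {B0}; idom=B0
  B3: preds {B2,B5}: {B0,B2} ∩ {B0,B2,B3,B5} = {B0,B2}; idom=B2
  B4: preds {B2,B3}: {B0,B2} ∩ {B0,B2,B3} = {B0,B2}; idom=B2

DF walk-up:
  B2←B0: walk · to B0
  B2←B3: walk B3→B2 to B0
  B3←B2: walk · to B2
  B3←B5: walk B5→B3 to B2
  B4←B2: walk · to B2
  B4←B3: walk B3 to B2
  DF(B0)=∅
  DF(B1)=∅
  DF(B2)={B2}
  DF(B3)={B2,B3,B4}
  DF(B4)=∅
  DF(B5)={B3}
  DF(B6)=∅

φ for f: defs {B3}
  DF⁺ = {B2,B3,B4}

Answer: ["B2", "B3", "B4"]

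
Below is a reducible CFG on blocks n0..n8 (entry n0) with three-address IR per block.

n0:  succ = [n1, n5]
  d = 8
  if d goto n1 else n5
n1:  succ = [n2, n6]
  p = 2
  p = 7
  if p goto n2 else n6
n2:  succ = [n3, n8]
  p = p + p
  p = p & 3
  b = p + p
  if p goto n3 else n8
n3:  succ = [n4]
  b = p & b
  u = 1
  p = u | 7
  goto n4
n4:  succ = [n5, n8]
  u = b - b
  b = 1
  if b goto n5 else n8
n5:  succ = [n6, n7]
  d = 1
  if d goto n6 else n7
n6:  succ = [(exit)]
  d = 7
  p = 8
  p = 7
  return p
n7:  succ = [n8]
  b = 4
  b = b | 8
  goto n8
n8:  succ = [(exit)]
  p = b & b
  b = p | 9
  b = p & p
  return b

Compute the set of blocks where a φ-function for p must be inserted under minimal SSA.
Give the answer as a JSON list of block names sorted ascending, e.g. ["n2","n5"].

Answer: ["n5", "n6", "n8"]

Working:
idom tree: n1←n0 n2←n1 n3←n2 n4←n3 n5←n0 n6←n0 n7←n5 n8←n0
Dom∩ at merges:
  n5: preds {n0,n4}: {n0} ∩ {n0,n1,n2,n3,n4} = {n0}; idom=n0
  n6: preds {n1,n5}: {n0,n1} ∩ {n0,n5} = {n0}; idom=n0
  n8: preds {n2,n4,n7}: {n0,n1,n2} ∩ {n0,n1,n2,n3,n4} ∩ {n0,n5,n7} = {n0}; idom=n0

DF walk-up:
  n5←n0: walk · to n0
  n5←n4: walk n4→n3→n2→n1 to n0
  n6←n1: walk n1 to n0
  n6←n5: walk n5 to n0
  n8←n2: walk n2→n1 to n0
  n8←n4: walk n4→n3→n2→n1 to n0
  n8←n7: walk n7→n5 to n0
  n0: DF=∅
  n1: DF={n5,n6,n8}
  n2: DF={n5,n8}
  n3: DF={n5,n8}
  n4: DF={n5,n8}
  n5: DF={n6,n8}
  n6: DF=∅
  n7: DF={n8}
  n8: DF=∅

φ for p: defs {n1,n2,n3,n6,n8}
  DF⁺ = {n5,n6,n8}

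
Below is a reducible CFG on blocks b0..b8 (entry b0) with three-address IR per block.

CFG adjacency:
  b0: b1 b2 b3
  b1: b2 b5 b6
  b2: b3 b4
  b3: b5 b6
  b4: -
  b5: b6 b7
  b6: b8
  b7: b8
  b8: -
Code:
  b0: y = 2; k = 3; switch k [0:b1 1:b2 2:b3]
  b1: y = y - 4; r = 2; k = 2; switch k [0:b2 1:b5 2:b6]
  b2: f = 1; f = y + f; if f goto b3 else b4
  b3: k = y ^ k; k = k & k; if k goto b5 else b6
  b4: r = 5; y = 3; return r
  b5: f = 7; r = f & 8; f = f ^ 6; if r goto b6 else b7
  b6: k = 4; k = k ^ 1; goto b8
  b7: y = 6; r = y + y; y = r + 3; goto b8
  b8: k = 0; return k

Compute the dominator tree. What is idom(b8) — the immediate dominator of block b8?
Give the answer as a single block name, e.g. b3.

Answer: b0

Analysis:
idom tree: b1←b0 b2←b0 b3←b0 b4←b2 b5←b0 b6←b0 b7←b5 b8←b0
Dom at joins:
  b2: preds {b0,b1}: {b0} ∩ {b0,b1} = {b0}; idom=b0
  b3: preds {b0,b2}: {b0} ∩ {b0,b2} = {b0}; idom=b0
  b5: preds {b1,b3}: {b0,b1} ∩ {b0,b3} = {b0}; idom=b0
  b6: preds {b1,b3,b5}: {b0,b1} ∩ {b0,b3} ∩ {b0,b5} = {b0}; idom=b0
  b8: preds {b6,b7}: {b0,b6} ∩ {b0,b5,b7} = {b0}; idom=b0

idom(b8) = b0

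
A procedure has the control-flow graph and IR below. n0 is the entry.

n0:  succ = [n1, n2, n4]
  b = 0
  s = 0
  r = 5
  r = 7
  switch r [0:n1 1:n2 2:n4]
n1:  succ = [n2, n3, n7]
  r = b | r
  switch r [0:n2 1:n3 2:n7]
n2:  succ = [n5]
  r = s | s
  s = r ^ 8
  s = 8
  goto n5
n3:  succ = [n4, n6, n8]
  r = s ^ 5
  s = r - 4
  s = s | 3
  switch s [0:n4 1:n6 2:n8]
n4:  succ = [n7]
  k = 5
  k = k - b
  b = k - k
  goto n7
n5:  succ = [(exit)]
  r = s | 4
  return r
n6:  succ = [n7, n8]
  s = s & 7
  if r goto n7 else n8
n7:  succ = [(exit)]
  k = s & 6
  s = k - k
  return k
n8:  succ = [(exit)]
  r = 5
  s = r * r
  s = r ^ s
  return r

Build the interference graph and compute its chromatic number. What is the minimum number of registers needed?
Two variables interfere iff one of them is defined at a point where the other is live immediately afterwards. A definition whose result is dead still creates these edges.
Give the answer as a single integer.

Answer: 3

Derivation:
def/use:
  n0: def={b,r,s} ue=∅
  n1: def={r} ue={b,r}
  n2: def={r,s} ue={s}
  n3: def={r,s} ue={s}
  n4: def={b,k} ue={b}
  n5: def={r} ue={s}
  n6: def={s} ue={r,s}
  n7: def={k,s} ue={s}
  n8: def={r,s} ue=∅

Liveness:
  live n0: ∅→{b,r,s}
  live n1: {b,r,s}→{b,s}
  live n2: {s}→{s}
  live n3: {b,s}→{b,r,s}
  live n4: {b,s}→{s}
  live n5: {s}→∅
  live n6: {r,s}→{s}
  live n7: {s}→∅
  live n8: ∅→∅

Interfere edges:
  b — {k,r,s}
  k — {b,s}
  r — {b,s}
  s — {b,k,r}

Colouring:
  lower bound: {b,k,s} mutually conflict ⇒ χ ≥ 3
  3-colouring: c0={b}  c1={s}  c2={k,r}
  χ = 3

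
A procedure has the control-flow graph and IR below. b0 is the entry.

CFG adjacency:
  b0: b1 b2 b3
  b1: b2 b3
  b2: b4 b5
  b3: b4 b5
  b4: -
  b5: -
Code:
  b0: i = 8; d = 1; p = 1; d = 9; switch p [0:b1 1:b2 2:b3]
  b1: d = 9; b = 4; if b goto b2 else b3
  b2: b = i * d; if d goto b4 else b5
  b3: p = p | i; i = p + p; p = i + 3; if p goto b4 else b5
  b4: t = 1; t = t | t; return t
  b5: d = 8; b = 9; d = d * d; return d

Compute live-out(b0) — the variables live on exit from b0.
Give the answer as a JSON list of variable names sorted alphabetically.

def/use:
  b0: def={d,i,p} ue=∅
  b1: def={b,d} ue=∅
  b2: def={b} ue={d,i}
  b3: def={i,p} ue={i,p}
  b4: def={t} ue=∅
  b5: def={b,d} ue=∅

Backward fixpoint:
  b0: in=∅ out={d,i,p}
  b1: in={i,p} out={d,i,p}
  b2: in={d,i} out=∅
  b3: in={i,p} out=∅
  b4: in=∅ out=∅
  b5: in=∅ out=∅

live-out(b0) = ["d", "i", "p"]

Answer: ["d", "i", "p"]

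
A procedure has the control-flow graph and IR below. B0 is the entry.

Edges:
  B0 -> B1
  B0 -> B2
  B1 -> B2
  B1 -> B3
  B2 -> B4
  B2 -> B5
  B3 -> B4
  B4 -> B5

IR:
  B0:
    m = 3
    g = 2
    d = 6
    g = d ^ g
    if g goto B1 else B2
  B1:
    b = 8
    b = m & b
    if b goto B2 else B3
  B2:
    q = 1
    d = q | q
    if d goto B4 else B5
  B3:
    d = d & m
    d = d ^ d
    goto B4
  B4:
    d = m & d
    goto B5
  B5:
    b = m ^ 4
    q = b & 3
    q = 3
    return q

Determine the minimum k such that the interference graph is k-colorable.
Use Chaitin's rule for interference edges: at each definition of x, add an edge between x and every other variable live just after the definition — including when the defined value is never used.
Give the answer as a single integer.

def/use:
  B0 def {d,g,m} use ∅
  B1 def {b} use {m}
  B2 def {d,q} use ∅
  B3 def {d} use {d,m}
  B4 def {d} use {d,m}
  B5 def {b,q} use {m}

Liveness:
  B0 li=∅ lo={d,m}
  B1 li={d,m} lo={d,m}
  B2 li={m} lo={d,m}
  B3 li={d,m} lo={d,m}
  B4 li={d,m} lo={m}
  B5 li={m} lo=∅

Interfere edges:
  b — {d,m}
  d — {b,g,m}
  g — {d,m}
  m — {b,d,g,q}
  q — {m}

Colouring:
  clique {b,d,m} ⇒ need ≥ 3
  3-colouring: c0={m}  c1={d,q}  c2={b,g}
  χ = 3

Answer: 3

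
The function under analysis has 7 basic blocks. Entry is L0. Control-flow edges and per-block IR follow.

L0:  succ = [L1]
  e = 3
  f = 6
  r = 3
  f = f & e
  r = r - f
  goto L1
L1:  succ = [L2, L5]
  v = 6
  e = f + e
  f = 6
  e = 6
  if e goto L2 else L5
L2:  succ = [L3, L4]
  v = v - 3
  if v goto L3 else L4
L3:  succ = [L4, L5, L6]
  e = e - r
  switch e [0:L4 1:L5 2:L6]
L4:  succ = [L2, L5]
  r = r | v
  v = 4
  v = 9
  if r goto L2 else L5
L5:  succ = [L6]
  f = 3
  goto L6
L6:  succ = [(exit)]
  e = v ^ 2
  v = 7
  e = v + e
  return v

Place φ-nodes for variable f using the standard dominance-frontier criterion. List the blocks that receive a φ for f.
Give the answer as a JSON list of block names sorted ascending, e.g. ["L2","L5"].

Answer: ["L6"]

Working:
idom tree: L1←L0 L2←L1 L3←L2 L4←L2 L5←L1 L6←L1
Dom∩ at merges:
  L2: preds {L1,L4}: {L0,L1} ∩ {L0,L1,L2,L4} = {L0,L1}; idom=L1
  L4: preds {L2,L3}: {L0,L1,L2} ∩ {L0,L1,L2,L3} = {L0,L1,L2}; idom=L2
  L5: preds {L1,L3,L4}: {L0,L1} ∩ {L0,L1,L2,L3} ∩ {L0,L1,L2,L4} = {L0,L1}; idom=L1
  L6: preds {L3,L5}: {L0,L1,L2,L3} ∩ {L0,L1,L5} = {L0,L1}; idom=L1

DF derivation:
  join L2 pred L1: · stop@L1
  join L2 pred L4: L4→L2 stop@L1
  join L4 pred L2: · stop@L2
  join L4 pred L3: L3 stop@L2
  join L5 pred L1: · stop@L1
  join L5 pred L3: L3→L2 stop@L1
  join L5 pred L4: L4→L2 stop@L1
  join L6 pred L3: L3→L2 stop@L1
  join L6 pred L5: L5 stop@L1
  L0 → ∅
  L1 → ∅
  L2 → {L2,L5,L6}
  L3 → {L4,L5,L6}
  L4 → {L2,L5}
  L5 → {L6}
  L6 → ∅

φ for f: defs {L0,L1,L5}
  DF⁺ = {L6}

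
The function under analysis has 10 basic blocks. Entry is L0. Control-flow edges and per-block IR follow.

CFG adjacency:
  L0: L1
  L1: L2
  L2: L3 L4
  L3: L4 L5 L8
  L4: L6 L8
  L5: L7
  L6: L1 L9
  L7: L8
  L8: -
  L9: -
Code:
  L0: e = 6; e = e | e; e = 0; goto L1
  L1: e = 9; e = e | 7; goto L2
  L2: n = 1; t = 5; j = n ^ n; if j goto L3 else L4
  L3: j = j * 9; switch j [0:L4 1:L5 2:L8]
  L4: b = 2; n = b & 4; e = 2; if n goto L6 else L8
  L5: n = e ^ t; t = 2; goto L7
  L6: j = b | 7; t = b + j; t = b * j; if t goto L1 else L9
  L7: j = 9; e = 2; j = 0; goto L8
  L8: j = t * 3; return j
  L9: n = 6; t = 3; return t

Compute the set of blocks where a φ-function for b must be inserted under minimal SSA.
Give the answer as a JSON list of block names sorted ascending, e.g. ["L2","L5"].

Answer: ["L1", "L8"]

Derivation:
idom tree: L1←L0 L2←L1 L3←L2 L4←L2 L5←L3 L6←L4 L7←L5 L8←L2 L9←L6
Dom∩ at merges:
  L1: preds {L0,L6}: {L0} ∩ {L0,L1,L2,L4,L6} = {L0}; idom=L0
  L4: preds {L2,L3}: {L0,L1,L2} ∩ {L0,L1,L2,L3} = {L0,L1,L2}; idom=L2
  L8: preds {L3,L4,L7}: {L0,L1,L2,L3} ∩ {L0,L1,L2,L4} ∩ {L0,L1,L2,L3,L5,L7} = {L0,L1,L2}; idom=L2

Frontier:
  join L1 pred L0: · stop@L0
  join L1 pred L6: L6→L4→L2→L1 stop@L0
  join L4 pred L2: · stop@L2
  join L4 pred L3: L3 stop@L2
  join L8 pred L3: L3 stop@L2
  join L8 pred L4: L4 stop@L2
  join L8 pred L7: L7→L5→L3 stop@L2
  DF(L0)=∅
  DF(L1)={L1}
  DF(L2)={L1}
  DF(L3)={L4,L8}
  DF(L4)={L1,L8}
  DF(L5)={L8}
  DF(L6)={L1}
  DF(L7)={L8}
  DF(L8)=∅
  DF(L9)=∅

φ for b: defs {L4}
  DF⁺ = {L1,L8}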